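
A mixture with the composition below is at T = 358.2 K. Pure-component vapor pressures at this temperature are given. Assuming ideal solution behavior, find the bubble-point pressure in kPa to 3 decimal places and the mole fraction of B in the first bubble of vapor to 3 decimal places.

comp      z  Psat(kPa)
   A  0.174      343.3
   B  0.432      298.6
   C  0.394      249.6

At the bubble point ψ → 0, so ΣzᵢKᵢ = 1 with Kᵢ = Pᵢˢᵃᵗ/P ⇒ P = ΣzᵢPᵢˢᵃᵗ.
P = 0.174·343.3 + 0.432·298.6 + 0.394·249.6 = 287.072 kPa
yᵢ = zᵢPᵢˢᵃᵗ/P ⇒ y_B = 0.432·298.6/287.072 = 0.449

Pbub = 287.072 kPa, y_B = 0.449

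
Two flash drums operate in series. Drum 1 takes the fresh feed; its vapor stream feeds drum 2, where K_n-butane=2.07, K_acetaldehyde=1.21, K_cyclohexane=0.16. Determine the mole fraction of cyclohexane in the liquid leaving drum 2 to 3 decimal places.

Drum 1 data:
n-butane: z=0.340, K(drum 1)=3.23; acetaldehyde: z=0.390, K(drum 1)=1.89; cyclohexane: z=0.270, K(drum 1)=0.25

x_cyclohexane (drum 2) = 0.389

Drum 1:
Let ψ₁ = V/F and solve Σ zᵢ(Kᵢ−1)/(1+ψ₁(Kᵢ−1)) = 0.
Check two-phase: ΣzᵢKᵢ = 1.903 > 1 and Σzᵢ/Kᵢ = 1.392 > 1, so g(0) = 0.903 > 0 and g(1) = -0.392 < 0.
Newton iteration, ψ₁⁰ = 0.47:
  ψ₁ = 0.470: g = 0.3022, g' = -0.919 → ψ₁ = 0.799
  ψ₁ = 0.799: g = -0.0297, g' = -1.269 → ψ₁ = 0.775
Converged at ψ₁ = 0.775.
Drum-1 compositions:
  n-butane: x = 0.125, y = 0.403
  acetaldehyde: x = 0.231, y = 0.436
  cyclohexane: x = 0.645, y = 0.161
Drum-2 feed = drum-1 vapor: z₂ = (0.4026, 0.4363, 0.1611).
Drum 2:
Rachford–Rice: g(ψ₂) = Σ zᵢ(Kᵢ−1)/(1+ψ₂(Kᵢ−1)) = 0.
Feasibility: ΣzᵢKᵢ = 1.387, Σzᵢ/Kᵢ = 1.562 — both > 1, two phases present.
Newton–Raphson from ψ₂ = 0.31:
  ψ₂ = 0.310: g = 0.2265, g' = -0.485 → ψ₂ = 0.777
  ψ₂ = 0.777: g = -0.0760, g' = -1.095 → ψ₂ = 0.708
  ψ₂ = 0.708: g = -0.0090, g' = -0.856 → ψ₂ = 0.697
Converged at ψ₂ = 0.697.
  n-butane: x = 0.231, y = 0.477
  acetaldehyde: x = 0.381, y = 0.460
  cyclohexane: x = 0.389, y = 0.062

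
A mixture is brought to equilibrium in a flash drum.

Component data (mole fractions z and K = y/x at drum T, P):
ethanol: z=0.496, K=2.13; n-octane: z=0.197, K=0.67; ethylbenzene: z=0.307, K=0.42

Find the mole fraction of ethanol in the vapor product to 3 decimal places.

y_ethanol = 0.647

Rachford–Rice: g(β) = Σ zᵢ(Kᵢ−1)/(1+β(Kᵢ−1)) = 0.
Feasibility: ΣzᵢKᵢ = 1.317, Σzᵢ/Kᵢ = 1.258 — both > 1, two phases present.
Newton iteration, β⁰ = 0.63:
  β = 0.630: g = -0.0353, g' = -0.507 → β = 0.560
Converged at β = 0.560.
Compositions from xᵢ = zᵢ/(1+β(Kᵢ−1)), yᵢ = Kᵢxᵢ:
  ethanol: x = 0.304, y = 0.647
  n-octane: x = 0.242, y = 0.162
  ethylbenzene: x = 0.455, y = 0.191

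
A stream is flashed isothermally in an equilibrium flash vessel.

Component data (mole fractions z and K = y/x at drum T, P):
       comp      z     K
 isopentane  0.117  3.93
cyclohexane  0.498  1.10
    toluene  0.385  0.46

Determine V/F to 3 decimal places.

V/F = 0.263

Rachford–Rice: g(V/F) = Σ zᵢ(Kᵢ−1)/(1+V/F(Kᵢ−1)) = 0.
Feasibility: ΣzᵢKᵢ = 1.185, Σzᵢ/Kᵢ = 1.319 — both > 1, two phases present.
Newton iteration, V/F⁰ = 0.5:
  V/F = 0.500: g = -0.0983, g' = -0.380 → V/F = 0.242
  V/F = 0.242: g = 0.0102, g' = -0.498 → V/F = 0.262
  V/F = 0.262: g = 0.0002, g' = -0.478 → V/F = 0.263
Converged at V/F = 0.263.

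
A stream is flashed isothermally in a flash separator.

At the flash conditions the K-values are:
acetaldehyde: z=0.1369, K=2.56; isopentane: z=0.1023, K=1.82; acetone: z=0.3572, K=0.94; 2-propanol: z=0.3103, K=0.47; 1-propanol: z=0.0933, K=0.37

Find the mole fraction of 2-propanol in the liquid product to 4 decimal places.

Let ψ = V/F and solve Σ zᵢ(Kᵢ−1)/(1+ψ(Kᵢ−1)) = 0.
g(0) = ΣzᵢKᵢ − 1 = 0.0528 and g(1) = 1 − Σzᵢ/Kᵢ = -0.4021, so a root lies in (0, 1).
Newton–Raphson from ψ = 0.65:
  ψ = 0.6500: g = -0.21197, g' = -0.4219 → ψ = 0.1475
  ψ = 0.1475: g = -0.01639, g' = -0.4238 → ψ = 0.1088
  ψ = 0.1088: g = 0.00037, g' = -0.4436 → ψ = 0.1097
Converged at ψ = 0.1097.
Compositions from xᵢ = zᵢ/(1+ψ(Kᵢ−1)), yᵢ = Kᵢxᵢ:
  acetaldehyde: x = 0.1169, y = 0.2993
  isopentane: x = 0.0939, y = 0.1708
  acetone: x = 0.3596, y = 0.3380
  2-propanol: x = 0.3295, y = 0.1548
  1-propanol: x = 0.1002, y = 0.0371

x_2-propanol = 0.3295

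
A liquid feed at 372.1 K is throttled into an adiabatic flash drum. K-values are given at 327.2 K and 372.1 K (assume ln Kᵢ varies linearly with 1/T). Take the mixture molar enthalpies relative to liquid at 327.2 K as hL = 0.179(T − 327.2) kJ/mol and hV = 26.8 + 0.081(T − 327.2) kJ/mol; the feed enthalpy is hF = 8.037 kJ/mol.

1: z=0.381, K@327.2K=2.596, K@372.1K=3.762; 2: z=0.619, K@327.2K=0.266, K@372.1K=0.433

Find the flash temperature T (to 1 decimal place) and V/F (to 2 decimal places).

Adiabatic flash: solve Rachford–Rice at each trial T, then check hF = ψ·hV(T) + (1−ψ)·hL(T).
  T = 327.2 K: K = (2.596, 0.266), RR gives ψ = 0.131, H_out = 3.517 kJ/mol
  T = 372.1 K: K = (3.762, 0.433), RR gives ψ = 0.448, H_out = 18.069 kJ/mol
  T = 349.6 K: K = (3.161, 0.345), RR gives ψ = 0.295, H_out = 11.265 kJ/mol
  T = 338.4 K: K = (2.874, 0.304), RR gives ψ = 0.217, H_out = 7.586 kJ/mol
  T = 344.0 K: K = (3.017, 0.324), RR gives ψ = 0.257, H_out = 9.463 kJ/mol
  T = 341.2 K: K = (2.945, 0.314), RR gives ψ = 0.237, H_out = 8.535 kJ/mol
  T = 339.8 K: K = (2.909, 0.309), RR gives ψ = 0.227, H_out = 8.063 kJ/mol
Linear interpolation between T = 338.4 (H_out = 7.586) and T = 339.8 (H_out = 8.063) on hF = 8.037 gives T ≈ 339.7 K, at which ψ = 0.23.

T = 339.7 K, V/F = 0.23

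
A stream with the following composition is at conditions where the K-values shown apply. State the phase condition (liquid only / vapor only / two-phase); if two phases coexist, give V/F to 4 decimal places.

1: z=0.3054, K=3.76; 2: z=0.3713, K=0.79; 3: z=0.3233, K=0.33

ΣzᵢKᵢ = 1.5483; Σzᵢ/Kᵢ = 1.5309.
Both exceed 1, so a two-phase solution exists.
Material balance + equilibrium reduce to Σ zᵢ(Kᵢ−1)/(1+ψ(Kᵢ−1)) = 0.
Newton iteration, ψ⁰ = 0.34:
  ψ = 0.3400: g = 0.07037, g' = -0.8815 → ψ = 0.4198
  ψ = 0.4198: g = 0.00357, g' = -0.7999 → ψ = 0.4243
Converged at ψ = 0.4243.

two-phase, V/F = 0.4243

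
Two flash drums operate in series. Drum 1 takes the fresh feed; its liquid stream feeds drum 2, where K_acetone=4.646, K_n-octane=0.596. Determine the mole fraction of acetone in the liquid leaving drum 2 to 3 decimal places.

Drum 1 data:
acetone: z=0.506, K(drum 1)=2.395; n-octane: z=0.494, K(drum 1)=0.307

Drum 1:
Binary case is linear: z₁(K₁−1)(1+ψ₁(K₂−1)) + z₂(K₂−1)(1+ψ₁(K₁−1)) = 0
⇒ ψ₁ = [z₁(K₁−1)+z₂(K₂−1)] / [−(K₁−1)(K₂−1)] = 0.3635/0.9667 = 0.376
Drum-1 compositions:
  acetone: x = 0.332, y = 0.795
  n-octane: x = 0.668, y = 0.205
Drum-2 feed = drum-1 liquid: z₂ = (0.3319, 0.6681).
Drum 2:
Binary case is linear: z₁(K₁−1)(1+ψ₂(K₂−1)) + z₂(K₂−1)(1+ψ₂(K₁−1)) = 0
⇒ ψ₂ = [z₁(K₁−1)+z₂(K₂−1)] / [−(K₁−1)(K₂−1)] = 0.9402/1.4730 = 0.638
  acetone: x = 0.100, y = 0.463
  n-octane: x = 0.900, y = 0.537

x_acetone (drum 2) = 0.100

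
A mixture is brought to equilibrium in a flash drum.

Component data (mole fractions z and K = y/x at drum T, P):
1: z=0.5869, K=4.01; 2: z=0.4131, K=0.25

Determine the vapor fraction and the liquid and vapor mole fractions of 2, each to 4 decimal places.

ψ = 0.6453, x_2 = 0.8005, y_2 = 0.2001

Binary case is linear: z₁(K₁−1)(1+ψ(K₂−1)) + z₂(K₂−1)(1+ψ(K₁−1)) = 0
⇒ ψ = [z₁(K₁−1)+z₂(K₂−1)] / [−(K₁−1)(K₂−1)] = 1.45674/2.25750 = 0.6453
Compositions from xᵢ = zᵢ/(1+ψ(Kᵢ−1)), yᵢ = Kᵢxᵢ:
  1: x = 0.1995, y = 0.7999
  2: x = 0.8005, y = 0.2001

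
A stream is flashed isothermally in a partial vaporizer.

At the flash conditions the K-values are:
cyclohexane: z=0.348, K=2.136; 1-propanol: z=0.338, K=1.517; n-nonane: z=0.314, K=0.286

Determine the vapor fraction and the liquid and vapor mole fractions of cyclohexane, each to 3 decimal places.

Newton iteration, ψ⁰ = 0.5:
  ψ = 0.500: g = 0.0423, g' = -0.627 → ψ = 0.567
  ψ = 0.567: g = -0.0014, g' = -0.672 → ψ = 0.565
Converged at ψ = 0.565.
Compositions from xᵢ = zᵢ/(1+ψ(Kᵢ−1)), yᵢ = Kᵢxᵢ:
  cyclohexane: x = 0.212, y = 0.453
  1-propanol: x = 0.262, y = 0.397
  n-nonane: x = 0.527, y = 0.151

ψ = 0.565, x_cyclohexane = 0.212, y_cyclohexane = 0.453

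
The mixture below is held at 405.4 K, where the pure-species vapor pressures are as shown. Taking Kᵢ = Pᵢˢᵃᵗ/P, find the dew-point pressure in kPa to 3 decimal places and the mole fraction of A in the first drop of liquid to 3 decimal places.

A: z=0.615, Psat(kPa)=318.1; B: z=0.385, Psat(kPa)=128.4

Pdew = 202.766 kPa, x_A = 0.392

At the dew point ψ → 1, so Σzᵢ/Kᵢ = 1 with Kᵢ = Pᵢˢᵃᵗ/P ⇒ 1/P = Σzᵢ/Pᵢˢᵃᵗ.
1/P = 0.615/318.1 + 0.385/128.4 = 0.004932 ⇒ P = 202.766 kPa
xᵢ = zᵢP/Pᵢˢᵃᵗ ⇒ x_A = 0.615·202.766/318.1 = 0.392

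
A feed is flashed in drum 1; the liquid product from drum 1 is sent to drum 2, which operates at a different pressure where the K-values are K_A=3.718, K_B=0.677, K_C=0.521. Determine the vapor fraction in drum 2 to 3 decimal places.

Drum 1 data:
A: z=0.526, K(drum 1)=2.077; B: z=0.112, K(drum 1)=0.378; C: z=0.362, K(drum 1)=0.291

Drum 1:
Rachford–Rice: g(ψ₁) = Σ zᵢ(Kᵢ−1)/(1+ψ₁(Kᵢ−1)) = 0.
Feasibility: ΣzᵢKᵢ = 1.240, Σzᵢ/Kᵢ = 1.794 — both > 1, two phases present.
Newton–Raphson from ψ₁ = 0.5:
  ψ₁ = 0.500: g = -0.1305, g' = -0.786 → ψ₁ = 0.334
  ψ₁ = 0.334: g = -0.0075, g' = -0.711 → ψ₁ = 0.323
Converged at ψ₁ = 0.323.
Drum-1 compositions:
  A: x = 0.390, y = 0.810
  B: x = 0.140, y = 0.053
  C: x = 0.470, y = 0.137
Drum-2 feed = drum-1 liquid: z₂ = (0.3901, 0.1402, 0.4697).
Drum 2:
Rachford–Rice: g(ψ₂) = Σ zᵢ(Kᵢ−1)/(1+ψ₂(Kᵢ−1)) = 0.
g(0) = ΣzᵢKᵢ − 1 = 0.790 and g(1) = 1 − Σzᵢ/Kᵢ = -0.213, so a root lies in (0, 1).
Iterate (Newton) starting at ψ₂ = 0.35:
  ψ₂ = 0.350: g = 0.2221, g' = -0.931 → ψ₂ = 0.589
  ψ₂ = 0.589: g = 0.0387, g' = -0.658 → ψ₂ = 0.647
  ψ₂ = 0.647: g = 0.0009, g' = -0.628 → ψ₂ = 0.649
Converged at ψ₂ = 0.649.
  A: x = 0.141, y = 0.525
  B: x = 0.177, y = 0.120
  C: x = 0.681, y = 0.355

V/F (drum 2) = 0.649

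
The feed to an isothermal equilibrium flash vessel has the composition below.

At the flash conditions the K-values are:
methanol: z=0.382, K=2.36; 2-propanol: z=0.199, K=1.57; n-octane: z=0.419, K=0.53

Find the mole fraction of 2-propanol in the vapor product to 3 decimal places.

y_2-propanol = 0.212

Let ψ = V/F and solve Σ zᵢ(Kᵢ−1)/(1+ψ(Kᵢ−1)) = 0.
Feasibility: ΣzᵢKᵢ = 1.436, Σzᵢ/Kᵢ = 1.079 — both > 1, two phases present.
Newton iteration, ψ⁰ = 0.63:
  ψ = 0.630: g = 0.0835, g' = -0.427 → ψ = 0.826
Converged at ψ = 0.826.
Compositions from xᵢ = zᵢ/(1+ψ(Kᵢ−1)), yᵢ = Kᵢxᵢ:
  methanol: x = 0.180, y = 0.425
  2-propanol: x = 0.135, y = 0.212
  n-octane: x = 0.685, y = 0.363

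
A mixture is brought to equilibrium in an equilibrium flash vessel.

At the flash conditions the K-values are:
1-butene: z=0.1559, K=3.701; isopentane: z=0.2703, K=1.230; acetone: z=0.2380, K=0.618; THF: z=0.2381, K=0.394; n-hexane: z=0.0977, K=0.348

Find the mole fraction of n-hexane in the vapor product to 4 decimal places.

y_n-hexane = 0.0390

Let ψ = V/F and solve Σ zᵢ(Kᵢ−1)/(1+ψ(Kᵢ−1)) = 0.
Feasibility: ΣzᵢKᵢ = 1.1843, Σzᵢ/Kᵢ = 1.5321 — both > 1, two phases present.
Newton iteration, ψ⁰ = 0.43:
  ψ = 0.4300: g = -0.14105, g' = -0.5451 → ψ = 0.1713
  ψ = 0.1713: g = 0.01773, g' = -0.7462 → ψ = 0.1950
  ψ = 0.1950: g = 0.00046, g' = -0.7085 → ψ = 0.1957
Converged at ψ = 0.1957.
Compositions from xᵢ = zᵢ/(1+ψ(Kᵢ−1)), yᵢ = Kᵢxᵢ:
  1-butene: x = 0.1020, y = 0.3775
  isopentane: x = 0.2587, y = 0.3182
  acetone: x = 0.2572, y = 0.1590
  THF: x = 0.2701, y = 0.1064
  n-hexane: x = 0.1120, y = 0.0390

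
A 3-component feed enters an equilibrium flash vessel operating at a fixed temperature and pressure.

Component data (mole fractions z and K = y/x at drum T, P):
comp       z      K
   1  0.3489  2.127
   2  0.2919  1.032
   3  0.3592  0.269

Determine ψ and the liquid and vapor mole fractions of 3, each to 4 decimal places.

Rachford–Rice: g(ψ) = Σ zᵢ(Kᵢ−1)/(1+ψ(Kᵢ−1)) = 0.
Check two-phase: ΣzᵢKᵢ = 1.1400 > 1 and Σzᵢ/Kᵢ = 1.7822 > 1, so g(0) = 0.1400 > 0 and g(1) = -0.7822 < 0.
Newton–Raphson from ψ = 0.5:
  ψ = 0.5000: g = -0.15314, g' = -0.6583 → ψ = 0.2674
  ψ = 0.2674: g = -0.01494, g' = -0.5585 → ψ = 0.2406
Converged at ψ = 0.2406.
Compositions from xᵢ = zᵢ/(1+ψ(Kᵢ−1)), yᵢ = Kᵢxᵢ:
  1: x = 0.2745, y = 0.5838
  2: x = 0.2897, y = 0.2989
  3: x = 0.4359, y = 0.1172

ψ = 0.2406, x_3 = 0.4359, y_3 = 0.1172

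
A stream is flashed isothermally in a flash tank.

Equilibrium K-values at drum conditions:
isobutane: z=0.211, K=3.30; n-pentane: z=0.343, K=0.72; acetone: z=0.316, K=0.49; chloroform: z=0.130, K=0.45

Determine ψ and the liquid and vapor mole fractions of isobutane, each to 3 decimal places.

ψ = 0.160, x_isobutane = 0.154, y_isobutane = 0.509

Material balance + equilibrium reduce to Σ zᵢ(Kᵢ−1)/(1+ψ(Kᵢ−1)) = 0.
Feasibility: ΣzᵢKᵢ = 1.157, Σzᵢ/Kᵢ = 1.474 — both > 1, two phases present.
Iterate (Newton) starting at ψ = 0.5:
  ψ = 0.500: g = -0.2009, g' = -0.501 → ψ = 0.099
  ψ = 0.099: g = 0.0514, g' = -0.905 → ψ = 0.156
  ψ = 0.156: g = 0.0038, g' = -0.779 → ψ = 0.160
Converged at ψ = 0.160.
Compositions from xᵢ = zᵢ/(1+ψ(Kᵢ−1)), yᵢ = Kᵢxᵢ:
  isobutane: x = 0.154, y = 0.509
  n-pentane: x = 0.359, y = 0.259
  acetone: x = 0.344, y = 0.169
  chloroform: x = 0.143, y = 0.064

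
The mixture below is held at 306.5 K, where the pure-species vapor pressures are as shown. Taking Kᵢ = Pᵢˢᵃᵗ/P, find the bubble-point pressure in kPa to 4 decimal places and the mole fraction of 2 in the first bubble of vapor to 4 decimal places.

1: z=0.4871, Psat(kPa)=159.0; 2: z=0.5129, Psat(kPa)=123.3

Pbub = 140.6895 kPa, y_2 = 0.4495

At the bubble point ψ → 0, so ΣzᵢKᵢ = 1 with Kᵢ = Pᵢˢᵃᵗ/P ⇒ P = ΣzᵢPᵢˢᵃᵗ.
P = 0.4871·159.0 + 0.5129·123.3 = 140.6895 kPa
yᵢ = zᵢPᵢˢᵃᵗ/P ⇒ y_2 = 0.5129·123.3/140.6895 = 0.4495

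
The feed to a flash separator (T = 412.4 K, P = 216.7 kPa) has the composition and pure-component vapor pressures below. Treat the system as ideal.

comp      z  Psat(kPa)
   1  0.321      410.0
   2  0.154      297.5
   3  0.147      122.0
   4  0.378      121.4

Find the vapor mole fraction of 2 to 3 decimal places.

Raoult's law: Kᵢ = Pᵢˢᵃᵗ/P = Pᵢˢᵃᵗ/216.7.
  K_1 = 410.0/216.7 = 1.89202, K_2 = 297.5/216.7 = 1.37287, K_3 = 122.0/216.7 = 0.56299, K_4 = 121.4/216.7 = 0.56022
Material balance + equilibrium reduce to Σ zᵢ(Kᵢ−1)/(1+V/F(Kᵢ−1)) = 0.
Check two-phase: ΣzᵢKᵢ = 1.113 > 1 and Σzᵢ/Kᵢ = 1.218 > 1, so g(0) = 0.113 > 0 and g(1) = -0.218 < 0.
Iterate (Newton) starting at V/F = 0.35:
  V/F = 0.350: g = -0.0033, g' = -0.306 → V/F = 0.339
Converged at V/F = 0.339.
Compositions from xᵢ = zᵢ/(1+V/F(Kᵢ−1)), yᵢ = Kᵢxᵢ:
  1: x = 0.246, y = 0.466
  2: x = 0.137, y = 0.188
  3: x = 0.173, y = 0.097
  4: x = 0.444, y = 0.249

y_2 = 0.188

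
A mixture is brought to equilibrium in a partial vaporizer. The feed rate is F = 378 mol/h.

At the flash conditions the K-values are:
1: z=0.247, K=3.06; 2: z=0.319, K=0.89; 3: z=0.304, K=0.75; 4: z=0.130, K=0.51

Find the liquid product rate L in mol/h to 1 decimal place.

L = 138.1 mol/h

Rachford–Rice: g(ψ) = Σ zᵢ(Kᵢ−1)/(1+ψ(Kᵢ−1)) = 0.
Check two-phase: ΣzᵢKᵢ = 1.334 > 1 and Σzᵢ/Kᵢ = 1.099 > 1, so g(0) = 0.334 > 0 and g(1) = -0.099 < 0.
Newton iteration, ψ⁰ = 0.5:
  ψ = 0.500: g = 0.0423, g' = -0.338 → ψ = 0.625
  ψ = 0.625: g = 0.0029, g' = -0.296 → ψ = 0.635
Converged at ψ = 0.635.
Then V = ψ·F = 0.6347·378 = 239.9 mol/h and L = F − V = 138.1 mol/h.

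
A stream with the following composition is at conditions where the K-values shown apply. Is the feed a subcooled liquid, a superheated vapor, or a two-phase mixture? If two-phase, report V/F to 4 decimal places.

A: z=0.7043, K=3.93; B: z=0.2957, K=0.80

ΣzᵢKᵢ = 3.0045; Σzᵢ/Kᵢ = 0.5488.
Since Σzᵢ/Kᵢ < 1 the mixture is above its dew point — single vapor phase.

superheated vapor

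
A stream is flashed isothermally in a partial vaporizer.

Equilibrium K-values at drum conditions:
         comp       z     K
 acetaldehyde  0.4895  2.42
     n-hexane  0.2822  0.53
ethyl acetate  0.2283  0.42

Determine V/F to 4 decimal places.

V/F = 0.5788

Rachford–Rice: g(V/F) = Σ zᵢ(Kᵢ−1)/(1+V/F(Kᵢ−1)) = 0.
g(0) = ΣzᵢKᵢ − 1 = 0.4300 and g(1) = 1 − Σzᵢ/Kᵢ = -0.2783, so a root lies in (0, 1).
Iterate (Newton) starting at V/F = 0.5:
  V/F = 0.5000: g = 0.04661, g' = -0.5964 → V/F = 0.5781
  V/F = 0.5781: g = 0.00038, g' = -0.5890 → V/F = 0.5788
Converged at V/F = 0.5788.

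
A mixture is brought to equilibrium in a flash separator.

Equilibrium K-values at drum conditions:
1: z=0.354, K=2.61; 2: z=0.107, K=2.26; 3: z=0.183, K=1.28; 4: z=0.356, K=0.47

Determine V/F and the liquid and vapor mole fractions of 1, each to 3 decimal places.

V/F = 0.857, x_1 = 0.149, y_1 = 0.388

Rachford–Rice: g(V/F) = Σ zᵢ(Kᵢ−1)/(1+V/F(Kᵢ−1)) = 0.
Check two-phase: ΣzᵢKᵢ = 1.567 > 1 and Σzᵢ/Kᵢ = 1.083 > 1, so g(0) = 0.567 > 0 and g(1) = -0.083 < 0.
Newton iteration, V/F⁰ = 0.57:
  V/F = 0.570: g = 0.1495, g' = -0.523 → V/F = 0.856
  V/F = 0.856: g = 0.0006, g' = -0.546 → V/F = 0.857
Converged at V/F = 0.857.
Compositions from xᵢ = zᵢ/(1+V/F(Kᵢ−1)), yᵢ = Kᵢxᵢ:
  1: x = 0.149, y = 0.388
  2: x = 0.051, y = 0.116
  3: x = 0.148, y = 0.189
  4: x = 0.652, y = 0.307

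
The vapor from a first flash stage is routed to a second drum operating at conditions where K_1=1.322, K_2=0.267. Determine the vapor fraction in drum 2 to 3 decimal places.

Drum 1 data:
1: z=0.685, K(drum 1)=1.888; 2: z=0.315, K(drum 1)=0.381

V/F (drum 2) = 0.361

Drum 1:
Material balance + equilibrium reduce to Σ zᵢ(Kᵢ−1)/(1+ψ₁(Kᵢ−1)) = 0.
Check two-phase: ΣzᵢKᵢ = 1.413 > 1 and Σzᵢ/Kᵢ = 1.190 > 1, so g(0) = 0.413 > 0 and g(1) = -0.190 < 0.
Iterate (Newton) starting at ψ₁ = 0.5:
  ψ₁ = 0.500: g = 0.1389, g' = -0.512 → ψ₁ = 0.771
  ψ₁ = 0.771: g = -0.0120, g' = -0.632 → ψ₁ = 0.752
Converged at ψ₁ = 0.752.
Drum-1 compositions:
  1: x = 0.411, y = 0.775
  2: x = 0.589, y = 0.225
Drum-2 feed = drum-1 vapor: z₂ = (0.7755, 0.2245).
Drum 2:
Material balance + equilibrium reduce to Σ zᵢ(Kᵢ−1)/(1+ψ₂(Kᵢ−1)) = 0.
Feasibility: ΣzᵢKᵢ = 1.085, Σzᵢ/Kᵢ = 1.427 — both > 1, two phases present.
Newton iteration, ψ₂⁰ = 0.5:
  ψ₂ = 0.500: g = -0.0447, g' = -0.360 → ψ₂ = 0.376
  ψ₂ = 0.376: g = -0.0044, g' = -0.294 → ψ₂ = 0.361
Converged at ψ₂ = 0.361.
  1: x = 0.695, y = 0.919
  2: x = 0.305, y = 0.081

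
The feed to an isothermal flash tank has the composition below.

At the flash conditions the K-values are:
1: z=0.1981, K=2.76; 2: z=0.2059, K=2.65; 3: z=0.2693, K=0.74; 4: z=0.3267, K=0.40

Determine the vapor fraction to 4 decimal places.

ψ = 0.5184

Newton–Raphson from ψ = 0.5:
  ψ = 0.5000: g = 0.01110, g' = -0.6060 → ψ = 0.5183
  ψ = 0.5183: g = 0.00003, g' = -0.6027 → ψ = 0.5184
Converged at ψ = 0.5184.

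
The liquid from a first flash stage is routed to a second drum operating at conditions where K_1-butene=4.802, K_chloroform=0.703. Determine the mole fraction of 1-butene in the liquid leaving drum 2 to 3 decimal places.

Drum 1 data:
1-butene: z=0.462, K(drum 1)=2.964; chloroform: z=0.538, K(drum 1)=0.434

x_1-butene (drum 2) = 0.072

Drum 1:
Rachford–Rice: g(ψ₁) = Σ zᵢ(Kᵢ−1)/(1+ψ₁(Kᵢ−1)) = 0.
Check two-phase: ΣzᵢKᵢ = 1.603 > 1 and Σzᵢ/Kᵢ = 1.396 > 1, so g(0) = 0.603 > 0 and g(1) = -0.396 < 0.
Binary case is linear: z₁(K₁−1)(1+ψ₁(K₂−1)) + z₂(K₂−1)(1+ψ₁(K₁−1)) = 0
⇒ ψ₁ = [z₁(K₁−1)+z₂(K₂−1)] / [−(K₁−1)(K₂−1)] = 0.6029/1.1116 = 0.542
Drum-1 compositions:
  1-butene: x = 0.224, y = 0.663
  chloroform: x = 0.776, y = 0.337
Drum-2 feed = drum-1 liquid: z₂ = (0.2237, 0.7763).
Drum 2:
Let ψ₂ = V/F and solve Σ zᵢ(Kᵢ−1)/(1+ψ₂(Kᵢ−1)) = 0.
Check two-phase: ΣzᵢKᵢ = 1.620 > 1 and Σzᵢ/Kᵢ = 1.151 > 1, so g(0) = 0.620 > 0 and g(1) = -0.151 < 0.
Newton–Raphson from ψ₂ = 0.5:
  ψ₂ = 0.500: g = 0.0224, g' = -0.479 → ψ₂ = 0.547
  ψ₂ = 0.547: g = 0.0010, g' = -0.439 → ψ₂ = 0.549
Converged at ψ₂ = 0.549.
  1-butene: x = 0.072, y = 0.348
  chloroform: x = 0.928, y = 0.652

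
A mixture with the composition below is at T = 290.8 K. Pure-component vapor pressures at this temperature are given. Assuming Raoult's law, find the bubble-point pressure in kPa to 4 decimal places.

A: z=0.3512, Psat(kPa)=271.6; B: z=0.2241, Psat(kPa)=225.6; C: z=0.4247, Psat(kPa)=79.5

Pbub = 179.7065 kPa

At the bubble point ψ → 0, so ΣzᵢKᵢ = 1 with Kᵢ = Pᵢˢᵃᵗ/P ⇒ P = ΣzᵢPᵢˢᵃᵗ.
P = 0.3512·271.6 + 0.2241·225.6 + 0.4247·79.5 = 179.7065 kPa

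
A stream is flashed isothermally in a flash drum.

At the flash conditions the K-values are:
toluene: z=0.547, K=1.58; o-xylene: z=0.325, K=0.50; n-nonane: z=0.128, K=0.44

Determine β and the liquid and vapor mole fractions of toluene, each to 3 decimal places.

Material balance + equilibrium reduce to Σ zᵢ(Kᵢ−1)/(1+β(Kᵢ−1)) = 0.
Feasibility: ΣzᵢKᵢ = 1.083, Σzᵢ/Kᵢ = 1.287 — both > 1, two phases present.
Iterate (Newton) starting at β = 0.5:
  β = 0.500: g = -0.0703, g' = -0.332 → β = 0.289
  β = 0.289: g = -0.0036, g' = -0.303 → β = 0.277
Converged at β = 0.277.
Compositions from xᵢ = zᵢ/(1+β(Kᵢ−1)), yᵢ = Kᵢxᵢ:
  toluene: x = 0.471, y = 0.745
  o-xylene: x = 0.377, y = 0.189
  n-nonane: x = 0.151, y = 0.067

β = 0.277, x_toluene = 0.471, y_toluene = 0.745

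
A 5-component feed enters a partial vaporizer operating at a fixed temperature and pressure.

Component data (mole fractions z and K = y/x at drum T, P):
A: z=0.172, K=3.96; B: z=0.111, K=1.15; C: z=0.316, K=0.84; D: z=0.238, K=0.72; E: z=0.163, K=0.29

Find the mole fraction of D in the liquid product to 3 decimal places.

Iterate (Newton) starting at β = 0.35:
  β = 0.350: g = -0.0156, g' = -0.543 → β = 0.321
  β = 0.321: g = 0.0003, g' = -0.568 → β = 0.322
Converged at β = 0.322.
Compositions from xᵢ = zᵢ/(1+β(Kᵢ−1)), yᵢ = Kᵢxᵢ:
  A: x = 0.088, y = 0.349
  B: x = 0.106, y = 0.122
  C: x = 0.333, y = 0.280
  D: x = 0.262, y = 0.188
  E: x = 0.211, y = 0.061

x_D = 0.262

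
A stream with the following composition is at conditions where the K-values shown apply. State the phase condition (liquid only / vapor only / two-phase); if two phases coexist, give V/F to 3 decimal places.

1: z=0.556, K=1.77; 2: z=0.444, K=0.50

ΣzᵢKᵢ = 1.206; Σzᵢ/Kᵢ = 1.202.
Both exceed 1, so a two-phase solution exists.
Binary case is linear: z₁(K₁−1)(1+ψ(K₂−1)) + z₂(K₂−1)(1+ψ(K₁−1)) = 0
⇒ ψ = [z₁(K₁−1)+z₂(K₂−1)] / [−(K₁−1)(K₂−1)] = 0.2061/0.3850 = 0.535

two-phase, V/F = 0.535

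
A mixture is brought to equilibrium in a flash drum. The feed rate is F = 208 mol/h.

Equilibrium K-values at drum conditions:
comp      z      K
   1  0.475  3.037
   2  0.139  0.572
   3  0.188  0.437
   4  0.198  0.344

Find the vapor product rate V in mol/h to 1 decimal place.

V = 120.0 mol/h

Let ψ = V/F and solve Σ zᵢ(Kᵢ−1)/(1+ψ(Kᵢ−1)) = 0.
Feasibility: ΣzᵢKᵢ = 1.672, Σzᵢ/Kᵢ = 1.405 — both > 1, two phases present.
Iterate (Newton) starting at ψ = 0.5:
  ψ = 0.500: g = 0.0631, g' = -0.829 → ψ = 0.576
  ψ = 0.576: g = 0.0008, g' = -0.813 → ψ = 0.577
Converged at ψ = 0.577.
Then V = ψ·F = 0.5770·208 = 120.0 mol/h and L = F − V = 88.0 mol/h.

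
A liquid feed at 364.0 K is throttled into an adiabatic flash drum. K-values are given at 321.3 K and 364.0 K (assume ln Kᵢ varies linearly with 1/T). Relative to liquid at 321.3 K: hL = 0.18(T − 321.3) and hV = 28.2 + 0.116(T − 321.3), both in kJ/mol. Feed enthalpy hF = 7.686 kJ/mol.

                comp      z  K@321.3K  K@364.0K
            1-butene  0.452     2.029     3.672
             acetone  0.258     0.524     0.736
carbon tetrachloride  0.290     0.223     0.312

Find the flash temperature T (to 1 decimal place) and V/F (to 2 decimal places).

Adiabatic flash: solve Rachford–Rice at each trial T, then check hF = ψ·hV(T) + (1−ψ)·hL(T).
  T = 321.3 K: K = (2.029, 0.524, 0.223), RR gives ψ = 0.174, H_out = 4.908 kJ/mol
  T = 364.0 K: K = (3.672, 0.736, 0.312), RR gives ψ = 0.648, H_out = 24.188 kJ/mol
  T = 342.6 K: K = (2.779, 0.627, 0.266), RR gives ψ = 0.466, H_out = 16.341 kJ/mol
  T = 332.0 K: K = (2.388, 0.575, 0.245), RR gives ψ = 0.344, H_out = 11.403 kJ/mol
  T = 326.6 K: K = (2.203, 0.549, 0.234), RR gives ψ = 0.267, H_out = 8.384 kJ/mol
  T = 324.0 K: K = (2.116, 0.537, 0.228), RR gives ψ = 0.224, H_out = 6.755 kJ/mol
  T = 325.3 K: K = (2.159, 0.543, 0.231), RR gives ψ = 0.246, H_out = 7.586 kJ/mol
Linear interpolation between T = 325.3 (H_out = 7.586) and T = 326.6 (H_out = 8.384) on hF = 7.686 gives T ≈ 325.5 K, at which ψ = 0.25.

T = 325.5 K, V/F = 0.25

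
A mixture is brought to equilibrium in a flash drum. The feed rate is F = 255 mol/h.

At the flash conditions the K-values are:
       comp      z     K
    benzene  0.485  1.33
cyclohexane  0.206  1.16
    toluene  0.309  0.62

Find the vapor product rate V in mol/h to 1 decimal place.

V = 177.8 mol/h

Rachford–Rice: g(ψ) = Σ zᵢ(Kᵢ−1)/(1+ψ(Kᵢ−1)) = 0.
Check two-phase: ΣzᵢKᵢ = 1.076 > 1 and Σzᵢ/Kᵢ = 1.041 > 1, so g(0) = 0.076 > 0 and g(1) = -0.041 < 0.
Newton iteration, ψ⁰ = 0.5:
  ψ = 0.500: g = 0.0229, g' = -0.111 → ψ = 0.706
  ψ = 0.706: g = -0.0010, g' = -0.122 → ψ = 0.697
Converged at ψ = 0.697.
Then V = ψ·F = 0.6974·255 = 177.8 mol/h and L = F − V = 77.2 mol/h.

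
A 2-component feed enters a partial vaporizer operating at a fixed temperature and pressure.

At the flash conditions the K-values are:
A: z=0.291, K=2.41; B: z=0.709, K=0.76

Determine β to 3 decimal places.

Material balance + equilibrium reduce to Σ zᵢ(Kᵢ−1)/(1+β(Kᵢ−1)) = 0.
g(0) = ΣzᵢKᵢ − 1 = 0.240 and g(1) = 1 − Σzᵢ/Kᵢ = -0.054, so a root lies in (0, 1).
Binary case is linear: z₁(K₁−1)(1+β(K₂−1)) + z₂(K₂−1)(1+β(K₁−1)) = 0
⇒ β = [z₁(K₁−1)+z₂(K₂−1)] / [−(K₁−1)(K₂−1)] = 0.2402/0.3384 = 0.710

β = 0.710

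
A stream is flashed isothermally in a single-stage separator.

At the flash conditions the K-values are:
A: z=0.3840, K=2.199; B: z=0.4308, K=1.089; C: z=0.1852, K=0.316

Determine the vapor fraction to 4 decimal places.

Material balance + equilibrium reduce to Σ zᵢ(Kᵢ−1)/(1+ψ(Kᵢ−1)) = 0.
Feasibility: ΣzᵢKᵢ = 1.3721, Σzᵢ/Kᵢ = 1.1563 — both > 1, two phases present.
Newton iteration, ψ⁰ = 0.5:
  ψ = 0.5000: g = 0.13204, g' = -0.4190 → ψ = 0.8151
  ψ = 0.8151: g = -0.01770, g' = -0.5867 → ψ = 0.7849
  ψ = 0.7849: g = -0.00052, g' = -0.5535 → ψ = 0.7840
Converged at ψ = 0.7840.

ψ = 0.7840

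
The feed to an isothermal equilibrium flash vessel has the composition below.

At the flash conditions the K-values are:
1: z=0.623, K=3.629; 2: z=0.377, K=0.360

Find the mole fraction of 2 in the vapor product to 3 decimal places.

y_2 = 0.290

Rachford–Rice: g(ψ) = Σ zᵢ(Kᵢ−1)/(1+ψ(Kᵢ−1)) = 0.
g(0) = ΣzᵢKᵢ − 1 = 1.397 and g(1) = 1 − Σzᵢ/Kᵢ = -0.219, so a root lies in (0, 1).
Binary case is linear: z₁(K₁−1)(1+ψ(K₂−1)) + z₂(K₂−1)(1+ψ(K₁−1)) = 0
⇒ ψ = [z₁(K₁−1)+z₂(K₂−1)] / [−(K₁−1)(K₂−1)] = 1.3966/1.6826 = 0.830
Compositions from xᵢ = zᵢ/(1+ψ(Kᵢ−1)), yᵢ = Kᵢxᵢ:
  1: x = 0.196, y = 0.710
  2: x = 0.804, y = 0.290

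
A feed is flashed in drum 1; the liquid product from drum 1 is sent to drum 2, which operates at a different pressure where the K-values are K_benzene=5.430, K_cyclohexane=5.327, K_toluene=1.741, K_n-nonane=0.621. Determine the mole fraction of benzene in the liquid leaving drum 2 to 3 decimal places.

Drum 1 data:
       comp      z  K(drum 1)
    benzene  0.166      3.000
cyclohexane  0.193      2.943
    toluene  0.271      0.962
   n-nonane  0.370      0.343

Drum 1:
Material balance + equilibrium reduce to Σ zᵢ(Kᵢ−1)/(1+ψ₁(Kᵢ−1)) = 0.
g(0) = ΣzᵢKᵢ − 1 = 0.454 and g(1) = 1 − Σzᵢ/Kᵢ = -0.481, so a root lies in (0, 1).
Iterate (Newton) starting at ψ₁ = 0.5:
  ψ₁ = 0.500: g = -0.0163, g' = -0.708 → ψ₁ = 0.477
Converged at ψ₁ = 0.477.
Drum-1 compositions:
  benzene: x = 0.085, y = 0.255
  cyclohexane: x = 0.100, y = 0.295
  toluene: x = 0.276, y = 0.266
  n-nonane: x = 0.539, y = 0.185
Drum-2 feed = drum-1 liquid: z₂ = (0.0850, 0.1002, 0.2760, 0.5389).
Drum 2:
Material balance + equilibrium reduce to Σ zᵢ(Kᵢ−1)/(1+ψ₂(Kᵢ−1)) = 0.
g(0) = ΣzᵢKᵢ − 1 = 0.810 and g(1) = 1 − Σzᵢ/Kᵢ = -0.061, so a root lies in (0, 1).
Iterate (Newton) starting at ψ₂ = 0.5:
  ψ₂ = 0.500: g = 0.1513, g' = -0.547 → ψ₂ = 0.777
  ψ₂ = 0.777: g = 0.0246, g' = -0.400 → ψ₂ = 0.838
  ψ₂ = 0.838: g = 0.0004, g' = -0.387 → ψ₂ = 0.839
Converged at ψ₂ = 0.839.
  benzene: x = 0.018, y = 0.098
  cyclohexane: x = 0.022, y = 0.115
  toluene: x = 0.170, y = 0.296
  n-nonane: x = 0.790, y = 0.491

x_benzene (drum 2) = 0.018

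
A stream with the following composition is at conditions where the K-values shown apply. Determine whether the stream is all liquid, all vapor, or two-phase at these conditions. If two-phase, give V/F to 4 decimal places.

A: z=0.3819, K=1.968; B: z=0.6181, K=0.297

ΣzᵢKᵢ = 0.9352; Σzᵢ/Kᵢ = 2.2752.
Since ΣzᵢKᵢ < 1 the mixture is below its bubble point — single liquid phase.

all liquid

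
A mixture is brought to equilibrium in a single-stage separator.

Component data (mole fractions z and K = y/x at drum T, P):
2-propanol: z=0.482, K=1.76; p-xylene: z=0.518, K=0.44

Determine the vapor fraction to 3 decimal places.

ψ = 0.179

Rachford–Rice: g(ψ) = Σ zᵢ(Kᵢ−1)/(1+ψ(Kᵢ−1)) = 0.
Feasibility: ΣzᵢKᵢ = 1.076, Σzᵢ/Kᵢ = 1.451 — both > 1, two phases present.
Binary case is linear: z₁(K₁−1)(1+ψ(K₂−1)) + z₂(K₂−1)(1+ψ(K₁−1)) = 0
⇒ ψ = [z₁(K₁−1)+z₂(K₂−1)] / [−(K₁−1)(K₂−1)] = 0.0762/0.4256 = 0.179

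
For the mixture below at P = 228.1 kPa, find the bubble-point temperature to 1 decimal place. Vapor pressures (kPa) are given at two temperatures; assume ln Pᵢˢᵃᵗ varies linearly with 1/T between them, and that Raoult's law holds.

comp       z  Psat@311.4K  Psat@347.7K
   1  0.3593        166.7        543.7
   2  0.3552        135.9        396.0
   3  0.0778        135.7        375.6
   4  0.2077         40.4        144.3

Bubble-point temperature: ΣzᵢPᵢˢᵃᵗ(T) = P. Interpolate ln Pᵢˢᵃᵗ = aᵢ + bᵢ/T.
  T = 311.4 K: ΣzᵢPᵢˢᵃᵗ = 127.12 kPa
  T = 347.7 K: ΣzᵢPᵢˢᵃᵗ = 395.20 kPa
  T = 329.5 K: ΣzᵢPᵢˢᵃᵗ = 230.74 kPa
  T = 320.4 K: ΣzᵢPᵢˢᵃᵗ = 172.40 kPa
  T = 324.9 K: ΣzᵢPᵢˢᵃᵗ = 199.53 kPa
  T = 327.2 K: ΣzᵢPᵢˢᵃᵗ = 214.67 kPa
Interpolating between 327.2 K and 329.5 K gives T ≈ 329.1 K.

T = 329.1 K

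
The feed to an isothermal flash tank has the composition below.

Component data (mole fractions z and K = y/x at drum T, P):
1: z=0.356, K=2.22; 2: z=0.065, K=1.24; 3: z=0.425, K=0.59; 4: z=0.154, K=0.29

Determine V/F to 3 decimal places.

Rachford–Rice: g(V/F) = Σ zᵢ(Kᵢ−1)/(1+V/F(Kᵢ−1)) = 0.
Check two-phase: ΣzᵢKᵢ = 1.166 > 1 and Σzᵢ/Kᵢ = 1.464 > 1, so g(0) = 0.166 > 0 and g(1) = -0.464 < 0.
Newton–Raphson from V/F = 0.5:
  V/F = 0.500: g = -0.1050, g' = -0.507 → V/F = 0.293
  V/F = 0.293: g = -0.0015, g' = -0.507 → V/F = 0.290
Converged at V/F = 0.290.

V/F = 0.290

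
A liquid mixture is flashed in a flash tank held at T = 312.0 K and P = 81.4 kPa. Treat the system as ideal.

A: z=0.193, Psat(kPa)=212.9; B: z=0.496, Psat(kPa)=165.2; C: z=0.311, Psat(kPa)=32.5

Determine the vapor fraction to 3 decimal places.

Raoult's law: Kᵢ = Pᵢˢᵃᵗ/P = Pᵢˢᵃᵗ/81.4.
  K_A = 212.9/81.4 = 2.61548, K_B = 165.2/81.4 = 2.02948, K_C = 32.5/81.4 = 0.39926
Rachford–Rice: g(ψ) = Σ zᵢ(Kᵢ−1)/(1+ψ(Kᵢ−1)) = 0.
g(0) = ΣzᵢKᵢ − 1 = 0.636 and g(1) = 1 − Σzᵢ/Kᵢ = -0.097, so a root lies in (0, 1).
Newton iteration, ψ⁰ = 0.5:
  ψ = 0.500: g = 0.2425, g' = -0.613 → ψ = 0.896
  ψ = 0.896: g = -0.0116, g' = -0.753 → ψ = 0.881
  ψ = 0.881: g = -0.0001, g' = -0.736 → ψ = 0.880
Converged at ψ = 0.880.

ψ = 0.880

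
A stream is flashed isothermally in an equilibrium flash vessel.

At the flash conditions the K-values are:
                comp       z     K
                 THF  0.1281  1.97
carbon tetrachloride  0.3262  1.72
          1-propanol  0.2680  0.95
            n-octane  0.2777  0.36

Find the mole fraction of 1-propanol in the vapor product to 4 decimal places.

y_1-propanol = 0.2605

Newton iteration, ψ⁰ = 0.47:
  ψ = 0.4700: g = -0.00708, g' = -0.3846 → ψ = 0.4516
  ψ = 0.4516: g = -0.00004, g' = -0.3803 → ψ = 0.4515
Converged at ψ = 0.4515.
Compositions from xᵢ = zᵢ/(1+ψ(Kᵢ−1)), yᵢ = Kᵢxᵢ:
  THF: x = 0.0891, y = 0.1755
  carbon tetrachloride: x = 0.2462, y = 0.4234
  1-propanol: x = 0.2742, y = 0.2605
  n-octane: x = 0.3905, y = 0.1406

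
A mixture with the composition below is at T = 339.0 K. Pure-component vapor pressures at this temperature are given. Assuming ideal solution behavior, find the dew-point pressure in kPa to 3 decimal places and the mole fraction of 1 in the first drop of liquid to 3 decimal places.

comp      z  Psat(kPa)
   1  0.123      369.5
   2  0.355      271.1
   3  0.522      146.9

At the dew point ψ → 1, so Σzᵢ/Kᵢ = 1 with Kᵢ = Pᵢˢᵃᵗ/P ⇒ 1/P = Σzᵢ/Pᵢˢᵃᵗ.
1/P = 0.123/369.5 + 0.355/271.1 + 0.522/146.9 = 0.005196 ⇒ P = 192.463 kPa
xᵢ = zᵢP/Pᵢˢᵃᵗ ⇒ x_1 = 0.123·192.463/369.5 = 0.064

Pdew = 192.463 kPa, x_1 = 0.064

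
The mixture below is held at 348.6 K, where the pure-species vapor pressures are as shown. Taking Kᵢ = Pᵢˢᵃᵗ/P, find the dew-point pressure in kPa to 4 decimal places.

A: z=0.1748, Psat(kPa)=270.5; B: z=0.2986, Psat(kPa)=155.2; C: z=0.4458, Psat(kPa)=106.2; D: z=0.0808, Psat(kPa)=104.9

At the dew point ψ → 1, so Σzᵢ/Kᵢ = 1 with Kᵢ = Pᵢˢᵃᵗ/P ⇒ 1/P = Σzᵢ/Pᵢˢᵃᵗ.
1/P = 0.1748/270.5 + 0.2986/155.2 + 0.4458/106.2 + 0.0808/104.9 = 0.0075382 ⇒ P = 132.6581 kPa

Pdew = 132.6581 kPa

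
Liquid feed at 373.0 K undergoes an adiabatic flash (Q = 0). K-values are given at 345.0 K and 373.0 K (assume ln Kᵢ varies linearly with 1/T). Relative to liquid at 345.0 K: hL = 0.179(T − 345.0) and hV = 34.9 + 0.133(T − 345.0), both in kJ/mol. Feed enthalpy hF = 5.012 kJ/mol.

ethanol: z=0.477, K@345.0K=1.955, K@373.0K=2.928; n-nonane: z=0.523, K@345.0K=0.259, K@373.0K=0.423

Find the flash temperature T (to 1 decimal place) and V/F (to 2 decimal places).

T = 346.8 K, V/F = 0.13

Adiabatic flash: solve Rachford–Rice at each trial T, then check hF = ψ·hV(T) + (1−ψ)·hL(T).
  T = 345.0 K: K = (1.955, 0.259), RR gives ψ = 0.096, H_out = 3.353 kJ/mol
  T = 373.0 K: K = (2.928, 0.423), RR gives ψ = 0.555, H_out = 23.681 kJ/mol
  T = 359.0 K: K = (2.411, 0.334), RR gives ψ = 0.346, H_out = 14.354 kJ/mol
  T = 352.0 K: K = (2.176, 0.295), RR gives ψ = 0.232, H_out = 9.266 kJ/mol
  T = 348.5 K: K = (2.064, 0.277), RR gives ψ = 0.168, H_out = 6.449 kJ/mol
  T = 346.8 K: K = (2.010, 0.268), RR gives ψ = 0.134, H_out = 4.986 kJ/mol
Linear interpolation between T = 346.8 (H_out = 4.986) and T = 348.5 (H_out = 6.449) on hF = 5.012 gives T ≈ 346.8 K, at which ψ = 0.13.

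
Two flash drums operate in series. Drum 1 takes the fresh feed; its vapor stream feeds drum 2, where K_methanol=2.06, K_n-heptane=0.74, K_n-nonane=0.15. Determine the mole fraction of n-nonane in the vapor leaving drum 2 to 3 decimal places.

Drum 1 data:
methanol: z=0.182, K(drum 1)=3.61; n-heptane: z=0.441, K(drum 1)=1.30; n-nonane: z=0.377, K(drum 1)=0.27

y_n-nonane (drum 2) = 0.026

Drum 1:
Let ψ₁ = V/F and solve Σ zᵢ(Kᵢ−1)/(1+ψ₁(Kᵢ−1)) = 0.
Feasibility: ΣzᵢKᵢ = 1.332, Σzᵢ/Kᵢ = 1.786 — both > 1, two phases present.
Iterate (Newton) starting at ψ₁ = 0.5:
  ψ₁ = 0.500: g = -0.1123, g' = -0.762 → ψ₁ = 0.353
  ψ₁ = 0.353: g = -0.0036, g' = -0.733 → ψ₁ = 0.348
Converged at ψ₁ = 0.348.
Drum-1 compositions:
  methanol: x = 0.095, y = 0.344
  n-heptane: x = 0.399, y = 0.519
  n-nonane: x = 0.505, y = 0.136
Drum-2 feed = drum-1 vapor: z₂ = (0.3444, 0.5191, 0.1364).
Drum 2:
Material balance + equilibrium reduce to Σ zᵢ(Kᵢ−1)/(1+ψ₂(Kᵢ−1)) = 0.
g(0) = ΣzᵢKᵢ − 1 = 0.114 and g(1) = 1 − Σzᵢ/Kᵢ = -0.778, so a root lies in (0, 1).
Newton–Raphson from ψ₂ = 0.5:
  ψ₂ = 0.500: g = -0.1182, g' = -0.510 → ψ₂ = 0.268
  ψ₂ = 0.268: g = -0.0110, g' = -0.441 → ψ₂ = 0.243
Converged at ψ₂ = 0.243.
  methanol: x = 0.274, y = 0.564
  n-heptane: x = 0.554, y = 0.410
  n-nonane: x = 0.172, y = 0.026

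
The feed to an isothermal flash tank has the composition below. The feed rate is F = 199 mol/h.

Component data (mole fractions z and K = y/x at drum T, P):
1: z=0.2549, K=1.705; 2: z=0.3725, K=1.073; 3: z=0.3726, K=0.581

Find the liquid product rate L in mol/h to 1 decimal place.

L = 143.4 mol/h

Let ψ = V/F and solve Σ zᵢ(Kᵢ−1)/(1+ψ(Kᵢ−1)) = 0.
g(0) = ΣzᵢKᵢ − 1 = 0.0508 and g(1) = 1 − Σzᵢ/Kᵢ = -0.1380, so a root lies in (0, 1).
Newton iteration, ψ⁰ = 0.5:
  ψ = 0.5000: g = -0.03839, g' = -0.1758 → ψ = 0.2816
  ψ = 0.2816: g = -0.00042, g' = -0.1742 → ψ = 0.2792
Converged at ψ = 0.2792.
Then V = ψ·F = 0.2792·199 = 55.6 mol/h and L = F − V = 143.4 mol/h.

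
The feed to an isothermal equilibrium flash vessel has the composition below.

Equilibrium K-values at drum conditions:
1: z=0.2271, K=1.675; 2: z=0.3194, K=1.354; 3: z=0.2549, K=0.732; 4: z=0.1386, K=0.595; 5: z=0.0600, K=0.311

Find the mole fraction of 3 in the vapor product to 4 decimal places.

y_3 = 0.2149

Let ψ = V/F and solve Σ zᵢ(Kᵢ−1)/(1+ψ(Kᵢ−1)) = 0.
g(0) = ΣzᵢKᵢ − 1 = 0.1006 and g(1) = 1 − Σzᵢ/Kᵢ = -0.1456, so a root lies in (0, 1).
Newton–Raphson from ψ = 0.5:
  ψ = 0.5000: g = -0.00166, g' = -0.2132 → ψ = 0.4922
Converged at ψ = 0.4922.
Compositions from xᵢ = zᵢ/(1+ψ(Kᵢ−1)), yᵢ = Kᵢxᵢ:
  1: x = 0.1705, y = 0.2855
  2: x = 0.2720, y = 0.3683
  3: x = 0.2936, y = 0.2149
  4: x = 0.1731, y = 0.1030
  5: x = 0.0908, y = 0.0282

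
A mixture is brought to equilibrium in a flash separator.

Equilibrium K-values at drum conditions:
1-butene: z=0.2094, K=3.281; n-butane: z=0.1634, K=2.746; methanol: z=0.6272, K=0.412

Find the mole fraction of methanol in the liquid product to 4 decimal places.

x_methanol = 0.7756

Material balance + equilibrium reduce to Σ zᵢ(Kᵢ−1)/(1+ψ(Kᵢ−1)) = 0.
Check two-phase: ΣzᵢKᵢ = 1.3941 > 1 and Σzᵢ/Kᵢ = 1.6457 > 1, so g(0) = 0.3941 > 0 and g(1) = -0.6457 < 0.
Newton–Raphson from ψ = 0.5:
  ψ = 0.5000: g = -0.14691, g' = -0.8148 → ψ = 0.3197
  ψ = 0.3197: g = 0.00513, g' = -0.8984 → ψ = 0.3254
Converged at ψ = 0.3254.
Compositions from xᵢ = zᵢ/(1+ψ(Kᵢ−1)), yᵢ = Kᵢxᵢ:
  1-butene: x = 0.1202, y = 0.3943
  n-butane: x = 0.1042, y = 0.2861
  methanol: x = 0.7756, y = 0.3196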